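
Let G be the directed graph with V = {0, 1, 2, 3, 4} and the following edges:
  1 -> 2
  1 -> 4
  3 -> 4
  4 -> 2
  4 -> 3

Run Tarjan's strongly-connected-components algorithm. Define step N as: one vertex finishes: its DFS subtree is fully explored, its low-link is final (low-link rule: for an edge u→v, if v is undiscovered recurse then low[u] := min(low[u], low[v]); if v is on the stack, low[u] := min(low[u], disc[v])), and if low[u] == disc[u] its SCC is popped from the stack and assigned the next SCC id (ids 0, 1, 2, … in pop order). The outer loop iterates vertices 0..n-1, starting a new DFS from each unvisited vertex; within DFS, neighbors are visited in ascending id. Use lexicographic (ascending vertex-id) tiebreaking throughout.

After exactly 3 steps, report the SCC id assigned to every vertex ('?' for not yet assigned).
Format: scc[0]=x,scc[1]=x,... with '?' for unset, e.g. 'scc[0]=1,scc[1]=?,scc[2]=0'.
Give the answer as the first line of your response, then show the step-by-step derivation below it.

scc[0]=0,scc[1]=?,scc[2]=1,scc[3]=?,scc[4]=?

step 1: low=(low[0]=0,low[1]=?,low[2]=?,low[3]=?,low[4]=?); scc=(scc[0]=0,scc[1]=?,scc[2]=?,scc[3]=?,scc[4]=?)
step 2: low=(low[0]=0,low[1]=1,low[2]=2,low[3]=?,low[4]=?); scc=(scc[0]=0,scc[1]=?,scc[2]=1,scc[3]=?,scc[4]=?)
step 3: low=(low[0]=0,low[1]=1,low[2]=2,low[3]=3,low[4]=3); scc=(scc[0]=0,scc[1]=?,scc[2]=1,scc[3]=?,scc[4]=?)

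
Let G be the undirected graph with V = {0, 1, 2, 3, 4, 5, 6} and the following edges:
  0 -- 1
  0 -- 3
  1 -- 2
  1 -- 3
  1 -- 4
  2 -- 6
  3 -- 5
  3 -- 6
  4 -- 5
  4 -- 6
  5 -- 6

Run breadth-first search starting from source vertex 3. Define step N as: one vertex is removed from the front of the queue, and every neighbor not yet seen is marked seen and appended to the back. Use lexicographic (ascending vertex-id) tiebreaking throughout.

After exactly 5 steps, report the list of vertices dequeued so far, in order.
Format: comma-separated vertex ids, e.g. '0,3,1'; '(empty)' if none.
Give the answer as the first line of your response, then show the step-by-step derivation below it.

3,0,1,5,6

step 1: dequeue 3; queue=[0,1,5,6]; order=3
step 2: dequeue 0; queue=[1,5,6]; order=3,0
step 3: dequeue 1; queue=[5,6,2,4]; order=3,0,1
step 4: dequeue 5; queue=[6,2,4]; order=3,0,1,5
step 5: dequeue 6; queue=[2,4]; order=3,0,1,5,6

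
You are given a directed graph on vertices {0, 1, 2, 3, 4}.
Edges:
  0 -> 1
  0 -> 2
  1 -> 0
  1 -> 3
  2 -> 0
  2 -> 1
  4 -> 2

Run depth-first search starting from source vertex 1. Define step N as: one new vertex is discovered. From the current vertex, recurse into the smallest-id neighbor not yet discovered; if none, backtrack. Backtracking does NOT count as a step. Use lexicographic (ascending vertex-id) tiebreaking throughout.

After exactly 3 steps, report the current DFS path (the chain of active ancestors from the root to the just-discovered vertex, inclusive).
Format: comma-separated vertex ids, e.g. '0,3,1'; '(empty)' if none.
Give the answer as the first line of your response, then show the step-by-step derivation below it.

1,0,2

step 1: discover 1; path=1; order=1
step 2: discover 0; path=1>0; order=1,0
step 3: discover 2; path=1>0>2; order=1,0,2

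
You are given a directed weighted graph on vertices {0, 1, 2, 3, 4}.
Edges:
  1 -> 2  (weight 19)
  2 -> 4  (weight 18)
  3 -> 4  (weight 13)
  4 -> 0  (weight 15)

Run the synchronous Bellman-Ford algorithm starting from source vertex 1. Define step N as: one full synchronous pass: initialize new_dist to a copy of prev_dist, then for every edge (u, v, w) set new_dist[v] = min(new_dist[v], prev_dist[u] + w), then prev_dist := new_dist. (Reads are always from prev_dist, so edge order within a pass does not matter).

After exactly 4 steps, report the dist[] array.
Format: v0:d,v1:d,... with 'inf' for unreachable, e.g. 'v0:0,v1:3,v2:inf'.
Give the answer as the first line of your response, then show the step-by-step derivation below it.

v0:52,v1:0,v2:19,v3:inf,v4:37

step 1: dist = v0:inf,v1:0,v2:19,v3:inf,v4:inf
step 2: dist = v0:inf,v1:0,v2:19,v3:inf,v4:37
step 3: dist = v0:52,v1:0,v2:19,v3:inf,v4:37
step 4: dist = v0:52,v1:0,v2:19,v3:inf,v4:37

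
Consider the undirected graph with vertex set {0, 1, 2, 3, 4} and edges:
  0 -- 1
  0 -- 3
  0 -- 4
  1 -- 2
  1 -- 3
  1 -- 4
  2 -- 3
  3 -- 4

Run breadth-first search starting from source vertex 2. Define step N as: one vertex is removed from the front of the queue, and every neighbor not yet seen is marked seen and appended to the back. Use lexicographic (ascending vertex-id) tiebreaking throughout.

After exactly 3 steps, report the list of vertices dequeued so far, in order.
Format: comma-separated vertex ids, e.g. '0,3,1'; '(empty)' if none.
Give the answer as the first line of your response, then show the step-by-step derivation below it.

2,1,3

step 1: dequeue 2; queue=[1,3]; order=2
step 2: dequeue 1; queue=[3,0,4]; order=2,1
step 3: dequeue 3; queue=[0,4]; order=2,1,3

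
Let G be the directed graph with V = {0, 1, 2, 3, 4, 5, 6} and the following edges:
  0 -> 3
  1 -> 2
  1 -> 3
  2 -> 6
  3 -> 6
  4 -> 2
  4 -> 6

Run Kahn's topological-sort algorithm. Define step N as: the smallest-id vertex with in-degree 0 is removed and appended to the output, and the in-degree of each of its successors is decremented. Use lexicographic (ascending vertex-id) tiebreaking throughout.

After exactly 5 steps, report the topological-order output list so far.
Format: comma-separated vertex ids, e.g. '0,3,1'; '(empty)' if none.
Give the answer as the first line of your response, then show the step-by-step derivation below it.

0,1,3,4,2

step 1: output 0; order=[0]; indeg=(0,0,2,1,0,0,3)
step 2: output 1; order=[0,1]; indeg=(0,0,1,0,0,0,3)
step 3: output 3; order=[0,1,3]; indeg=(0,0,1,0,0,0,2)
step 4: output 4; order=[0,1,3,4]; indeg=(0,0,0,0,0,0,1)
step 5: output 2; order=[0,1,3,4,2]; indeg=(0,0,0,0,0,0,0)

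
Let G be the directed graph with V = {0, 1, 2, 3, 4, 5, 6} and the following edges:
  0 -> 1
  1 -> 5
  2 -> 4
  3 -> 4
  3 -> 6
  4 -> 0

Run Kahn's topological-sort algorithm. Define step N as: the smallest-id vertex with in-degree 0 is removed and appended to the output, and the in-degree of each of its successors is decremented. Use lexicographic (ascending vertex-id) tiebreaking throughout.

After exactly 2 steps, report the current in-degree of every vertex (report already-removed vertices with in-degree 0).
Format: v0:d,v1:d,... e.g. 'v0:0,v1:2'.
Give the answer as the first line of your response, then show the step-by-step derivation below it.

v0:1,v1:1,v2:0,v3:0,v4:0,v5:1,v6:0

step 1: output 2; order=[2]; indeg=(1,1,0,0,1,1,1)
step 2: output 3; order=[2,3]; indeg=(1,1,0,0,0,1,0)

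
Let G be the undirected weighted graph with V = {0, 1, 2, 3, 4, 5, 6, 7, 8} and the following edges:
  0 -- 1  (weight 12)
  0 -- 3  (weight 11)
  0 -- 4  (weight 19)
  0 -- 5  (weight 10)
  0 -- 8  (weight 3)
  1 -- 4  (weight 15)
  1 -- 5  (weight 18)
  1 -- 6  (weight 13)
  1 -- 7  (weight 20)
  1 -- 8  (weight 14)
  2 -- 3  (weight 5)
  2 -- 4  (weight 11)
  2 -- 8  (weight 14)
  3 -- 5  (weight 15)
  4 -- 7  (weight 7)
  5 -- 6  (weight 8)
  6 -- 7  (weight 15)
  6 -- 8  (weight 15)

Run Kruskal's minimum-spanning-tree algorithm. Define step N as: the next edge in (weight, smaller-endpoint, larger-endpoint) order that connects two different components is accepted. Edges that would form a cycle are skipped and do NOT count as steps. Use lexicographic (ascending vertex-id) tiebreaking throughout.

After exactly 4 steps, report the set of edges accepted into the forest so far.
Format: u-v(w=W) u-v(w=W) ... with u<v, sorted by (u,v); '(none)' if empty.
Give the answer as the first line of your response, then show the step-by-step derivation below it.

0-8(w=3) 2-3(w=5) 4-7(w=7) 5-6(w=8)

step 1: add edge 0-8 (w=3); MST = {0-8(w=3)}
step 2: add edge 2-3 (w=5); MST = {0-8(w=3) 2-3(w=5)}
step 3: add edge 4-7 (w=7); MST = {0-8(w=3) 2-3(w=5) 4-7(w=7)}
step 4: add edge 5-6 (w=8); MST = {0-8(w=3) 2-3(w=5) 4-7(w=7) 5-6(w=8)}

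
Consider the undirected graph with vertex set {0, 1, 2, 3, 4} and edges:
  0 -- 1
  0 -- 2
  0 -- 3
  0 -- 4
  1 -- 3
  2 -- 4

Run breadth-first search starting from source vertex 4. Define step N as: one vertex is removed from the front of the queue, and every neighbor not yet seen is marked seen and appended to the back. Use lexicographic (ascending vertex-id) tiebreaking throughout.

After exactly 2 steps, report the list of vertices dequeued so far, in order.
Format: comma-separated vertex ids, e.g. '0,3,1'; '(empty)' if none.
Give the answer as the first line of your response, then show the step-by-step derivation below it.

4,0

step 1: dequeue 4; queue=[0,2]; order=4
step 2: dequeue 0; queue=[2,1,3]; order=4,0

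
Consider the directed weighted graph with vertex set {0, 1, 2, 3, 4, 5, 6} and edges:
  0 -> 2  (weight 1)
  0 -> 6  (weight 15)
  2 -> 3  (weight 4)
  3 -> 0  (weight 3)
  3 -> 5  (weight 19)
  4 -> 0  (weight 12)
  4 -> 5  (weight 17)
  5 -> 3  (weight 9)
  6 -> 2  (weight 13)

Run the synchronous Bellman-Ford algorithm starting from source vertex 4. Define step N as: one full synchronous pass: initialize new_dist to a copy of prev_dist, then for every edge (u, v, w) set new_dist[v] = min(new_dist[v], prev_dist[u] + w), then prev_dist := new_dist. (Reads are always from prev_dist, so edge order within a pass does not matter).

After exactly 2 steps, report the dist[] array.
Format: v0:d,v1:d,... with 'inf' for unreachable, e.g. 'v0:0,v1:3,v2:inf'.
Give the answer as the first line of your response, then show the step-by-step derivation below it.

v0:12,v1:inf,v2:13,v3:26,v4:0,v5:17,v6:27

step 1: dist = v0:12,v1:inf,v2:inf,v3:inf,v4:0,v5:17,v6:inf
step 2: dist = v0:12,v1:inf,v2:13,v3:26,v4:0,v5:17,v6:27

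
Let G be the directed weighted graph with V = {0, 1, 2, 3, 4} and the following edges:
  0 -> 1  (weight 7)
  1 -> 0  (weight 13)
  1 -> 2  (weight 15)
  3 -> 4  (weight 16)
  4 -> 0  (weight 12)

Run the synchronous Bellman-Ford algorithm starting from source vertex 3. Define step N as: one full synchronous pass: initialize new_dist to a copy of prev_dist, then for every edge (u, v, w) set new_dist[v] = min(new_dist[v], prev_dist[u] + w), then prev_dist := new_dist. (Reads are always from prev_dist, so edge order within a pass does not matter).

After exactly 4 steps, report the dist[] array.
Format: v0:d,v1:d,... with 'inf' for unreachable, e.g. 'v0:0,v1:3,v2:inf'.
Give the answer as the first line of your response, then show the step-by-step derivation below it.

v0:28,v1:35,v2:50,v3:0,v4:16

step 1: dist = v0:inf,v1:inf,v2:inf,v3:0,v4:16
step 2: dist = v0:28,v1:inf,v2:inf,v3:0,v4:16
step 3: dist = v0:28,v1:35,v2:inf,v3:0,v4:16
step 4: dist = v0:28,v1:35,v2:50,v3:0,v4:16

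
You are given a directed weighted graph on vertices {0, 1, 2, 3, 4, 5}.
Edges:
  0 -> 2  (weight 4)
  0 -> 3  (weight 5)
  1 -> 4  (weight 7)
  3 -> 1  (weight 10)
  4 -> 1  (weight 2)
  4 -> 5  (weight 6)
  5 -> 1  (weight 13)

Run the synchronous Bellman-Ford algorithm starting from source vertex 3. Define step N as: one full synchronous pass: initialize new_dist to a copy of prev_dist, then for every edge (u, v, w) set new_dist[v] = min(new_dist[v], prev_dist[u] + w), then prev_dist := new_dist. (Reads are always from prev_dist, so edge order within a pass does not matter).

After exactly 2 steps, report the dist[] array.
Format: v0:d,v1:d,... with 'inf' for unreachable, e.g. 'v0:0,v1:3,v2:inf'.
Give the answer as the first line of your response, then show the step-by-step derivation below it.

v0:inf,v1:10,v2:inf,v3:0,v4:17,v5:inf

step 1: dist = v0:inf,v1:10,v2:inf,v3:0,v4:inf,v5:inf
step 2: dist = v0:inf,v1:10,v2:inf,v3:0,v4:17,v5:inf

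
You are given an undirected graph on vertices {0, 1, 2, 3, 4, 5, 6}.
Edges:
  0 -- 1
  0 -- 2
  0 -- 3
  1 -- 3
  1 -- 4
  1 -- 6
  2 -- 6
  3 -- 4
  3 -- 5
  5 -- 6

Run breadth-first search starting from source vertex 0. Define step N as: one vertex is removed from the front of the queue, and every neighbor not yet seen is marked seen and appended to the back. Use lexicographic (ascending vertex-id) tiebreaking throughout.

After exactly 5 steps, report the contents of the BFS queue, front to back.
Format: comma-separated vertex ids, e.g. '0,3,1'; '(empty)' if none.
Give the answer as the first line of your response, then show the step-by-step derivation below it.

6,5

step 1: dequeue 0; queue=[1,2,3]; order=0
step 2: dequeue 1; queue=[2,3,4,6]; order=0,1
step 3: dequeue 2; queue=[3,4,6]; order=0,1,2
step 4: dequeue 3; queue=[4,6,5]; order=0,1,2,3
step 5: dequeue 4; queue=[6,5]; order=0,1,2,3,4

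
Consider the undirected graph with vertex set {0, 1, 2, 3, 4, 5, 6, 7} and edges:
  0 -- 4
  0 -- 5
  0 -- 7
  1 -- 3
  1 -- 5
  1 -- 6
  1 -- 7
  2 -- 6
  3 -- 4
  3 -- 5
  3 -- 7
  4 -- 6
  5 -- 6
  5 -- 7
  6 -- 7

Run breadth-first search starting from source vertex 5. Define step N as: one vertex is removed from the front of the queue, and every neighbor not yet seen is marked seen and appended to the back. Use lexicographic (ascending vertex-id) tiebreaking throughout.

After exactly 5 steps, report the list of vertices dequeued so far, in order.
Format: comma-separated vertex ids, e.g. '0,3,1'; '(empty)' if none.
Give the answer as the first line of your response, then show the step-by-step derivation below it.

5,0,1,3,6

step 1: dequeue 5; queue=[0,1,3,6,7]; order=5
step 2: dequeue 0; queue=[1,3,6,7,4]; order=5,0
step 3: dequeue 1; queue=[3,6,7,4]; order=5,0,1
step 4: dequeue 3; queue=[6,7,4]; order=5,0,1,3
step 5: dequeue 6; queue=[7,4,2]; order=5,0,1,3,6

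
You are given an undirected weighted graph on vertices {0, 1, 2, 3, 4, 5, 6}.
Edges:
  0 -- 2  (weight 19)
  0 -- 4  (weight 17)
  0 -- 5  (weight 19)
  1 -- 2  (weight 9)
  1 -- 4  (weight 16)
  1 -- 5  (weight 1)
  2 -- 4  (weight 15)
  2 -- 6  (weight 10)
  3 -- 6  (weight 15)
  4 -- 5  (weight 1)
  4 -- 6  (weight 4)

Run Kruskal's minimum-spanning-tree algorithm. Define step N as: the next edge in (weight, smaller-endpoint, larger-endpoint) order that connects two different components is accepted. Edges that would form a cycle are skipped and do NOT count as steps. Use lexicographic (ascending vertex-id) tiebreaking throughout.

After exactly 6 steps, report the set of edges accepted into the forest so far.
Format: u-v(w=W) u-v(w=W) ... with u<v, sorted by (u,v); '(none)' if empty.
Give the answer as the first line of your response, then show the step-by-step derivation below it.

0-4(w=17) 1-2(w=9) 1-5(w=1) 3-6(w=15) 4-5(w=1) 4-6(w=4)

step 1: add edge 1-5 (w=1); MST = {1-5(w=1)}
step 2: add edge 4-5 (w=1); MST = {1-5(w=1) 4-5(w=1)}
step 3: add edge 4-6 (w=4); MST = {1-5(w=1) 4-5(w=1) 4-6(w=4)}
step 4: add edge 1-2 (w=9); MST = {1-2(w=9) 1-5(w=1) 4-5(w=1) 4-6(w=4)}
step 5: add edge 3-6 (w=15); MST = {1-2(w=9) 1-5(w=1) 3-6(w=15) 4-5(w=1) 4-6(w=4)}
step 6: add edge 0-4 (w=17); MST = {0-4(w=17) 1-2(w=9) 1-5(w=1) 3-6(w=15) 4-5(w=1) 4-6(w=4)}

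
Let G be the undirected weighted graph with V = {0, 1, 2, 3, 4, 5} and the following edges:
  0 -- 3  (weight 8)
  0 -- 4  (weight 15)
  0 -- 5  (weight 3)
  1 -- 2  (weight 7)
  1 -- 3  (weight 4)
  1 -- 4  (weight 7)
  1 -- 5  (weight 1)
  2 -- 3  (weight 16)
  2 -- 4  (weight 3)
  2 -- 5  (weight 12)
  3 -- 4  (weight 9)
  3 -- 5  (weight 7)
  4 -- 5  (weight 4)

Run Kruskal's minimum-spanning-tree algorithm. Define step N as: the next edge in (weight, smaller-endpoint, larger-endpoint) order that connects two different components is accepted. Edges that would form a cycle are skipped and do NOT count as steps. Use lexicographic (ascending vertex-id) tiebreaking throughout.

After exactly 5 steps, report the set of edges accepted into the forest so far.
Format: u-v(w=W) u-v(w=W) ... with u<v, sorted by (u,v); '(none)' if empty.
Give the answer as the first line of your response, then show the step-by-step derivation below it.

0-5(w=3) 1-3(w=4) 1-5(w=1) 2-4(w=3) 4-5(w=4)

step 1: add edge 1-5 (w=1); MST = {1-5(w=1)}
step 2: add edge 0-5 (w=3); MST = {0-5(w=3) 1-5(w=1)}
step 3: add edge 2-4 (w=3); MST = {0-5(w=3) 1-5(w=1) 2-4(w=3)}
step 4: add edge 1-3 (w=4); MST = {0-5(w=3) 1-3(w=4) 1-5(w=1) 2-4(w=3)}
step 5: add edge 4-5 (w=4); MST = {0-5(w=3) 1-3(w=4) 1-5(w=1) 2-4(w=3) 4-5(w=4)}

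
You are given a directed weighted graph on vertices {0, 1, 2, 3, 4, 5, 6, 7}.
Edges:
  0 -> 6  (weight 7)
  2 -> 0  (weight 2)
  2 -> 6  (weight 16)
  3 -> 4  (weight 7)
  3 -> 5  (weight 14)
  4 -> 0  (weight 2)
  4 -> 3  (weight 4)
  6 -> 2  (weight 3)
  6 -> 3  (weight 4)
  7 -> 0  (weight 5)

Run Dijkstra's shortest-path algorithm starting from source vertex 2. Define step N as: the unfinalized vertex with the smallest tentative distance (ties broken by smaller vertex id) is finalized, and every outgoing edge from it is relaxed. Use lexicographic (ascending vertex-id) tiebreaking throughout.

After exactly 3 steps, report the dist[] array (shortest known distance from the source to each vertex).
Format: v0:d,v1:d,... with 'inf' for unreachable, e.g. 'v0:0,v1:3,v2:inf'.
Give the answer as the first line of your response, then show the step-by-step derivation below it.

v0:2,v1:inf,v2:0,v3:13,v4:inf,v5:inf,v6:9,v7:inf

step 1: dist = v0:2,v1:inf,v2:0,v3:inf,v4:inf,v5:inf,v6:16,v7:inf
step 2: dist = v0:2,v1:inf,v2:0,v3:inf,v4:inf,v5:inf,v6:9,v7:inf
step 3: dist = v0:2,v1:inf,v2:0,v3:13,v4:inf,v5:inf,v6:9,v7:inf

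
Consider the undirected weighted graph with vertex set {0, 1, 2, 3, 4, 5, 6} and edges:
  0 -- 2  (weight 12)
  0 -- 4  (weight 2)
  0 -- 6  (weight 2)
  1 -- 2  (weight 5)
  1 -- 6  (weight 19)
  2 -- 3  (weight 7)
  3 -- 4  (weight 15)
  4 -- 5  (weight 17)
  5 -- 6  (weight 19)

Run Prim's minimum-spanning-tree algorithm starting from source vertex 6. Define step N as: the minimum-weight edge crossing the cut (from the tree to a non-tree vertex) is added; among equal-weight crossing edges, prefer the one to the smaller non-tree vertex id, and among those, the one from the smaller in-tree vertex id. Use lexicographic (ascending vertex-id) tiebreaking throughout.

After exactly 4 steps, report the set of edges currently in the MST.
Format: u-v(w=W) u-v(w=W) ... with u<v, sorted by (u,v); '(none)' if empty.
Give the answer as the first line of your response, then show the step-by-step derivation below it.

0-2(w=12) 0-4(w=2) 0-6(w=2) 1-2(w=5)

step 1: add edge 0-6 (w=2); MST = {0-6(w=2)}
step 2: add edge 0-4 (w=2); MST = {0-4(w=2) 0-6(w=2)}
step 3: add edge 0-2 (w=12); MST = {0-2(w=12) 0-4(w=2) 0-6(w=2)}
step 4: add edge 1-2 (w=5); MST = {0-2(w=12) 0-4(w=2) 0-6(w=2) 1-2(w=5)}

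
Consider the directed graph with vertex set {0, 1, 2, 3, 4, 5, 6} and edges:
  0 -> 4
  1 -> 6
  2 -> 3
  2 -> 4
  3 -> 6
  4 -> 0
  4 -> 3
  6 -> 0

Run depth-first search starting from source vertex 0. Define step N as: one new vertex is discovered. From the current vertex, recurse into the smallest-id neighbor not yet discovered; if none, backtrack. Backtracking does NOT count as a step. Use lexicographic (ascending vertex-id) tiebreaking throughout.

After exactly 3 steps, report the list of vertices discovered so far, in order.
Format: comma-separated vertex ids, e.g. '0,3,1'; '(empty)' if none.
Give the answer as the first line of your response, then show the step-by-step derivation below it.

0,4,3

step 1: discover 0; path=0; order=0
step 2: discover 4; path=0>4; order=0,4
step 3: discover 3; path=0>4>3; order=0,4,3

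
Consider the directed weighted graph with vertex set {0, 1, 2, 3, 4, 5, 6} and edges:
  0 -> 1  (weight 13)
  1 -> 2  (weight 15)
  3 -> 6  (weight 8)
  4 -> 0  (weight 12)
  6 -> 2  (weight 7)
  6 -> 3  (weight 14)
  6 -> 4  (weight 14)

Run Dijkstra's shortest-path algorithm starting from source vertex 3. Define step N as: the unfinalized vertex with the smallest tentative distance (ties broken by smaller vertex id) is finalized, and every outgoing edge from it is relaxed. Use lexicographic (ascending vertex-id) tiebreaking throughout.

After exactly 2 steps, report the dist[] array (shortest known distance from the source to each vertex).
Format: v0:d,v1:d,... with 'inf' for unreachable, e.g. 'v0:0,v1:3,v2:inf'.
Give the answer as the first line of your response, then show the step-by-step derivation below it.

v0:inf,v1:inf,v2:15,v3:0,v4:22,v5:inf,v6:8

step 1: dist = v0:inf,v1:inf,v2:inf,v3:0,v4:inf,v5:inf,v6:8
step 2: dist = v0:inf,v1:inf,v2:15,v3:0,v4:22,v5:inf,v6:8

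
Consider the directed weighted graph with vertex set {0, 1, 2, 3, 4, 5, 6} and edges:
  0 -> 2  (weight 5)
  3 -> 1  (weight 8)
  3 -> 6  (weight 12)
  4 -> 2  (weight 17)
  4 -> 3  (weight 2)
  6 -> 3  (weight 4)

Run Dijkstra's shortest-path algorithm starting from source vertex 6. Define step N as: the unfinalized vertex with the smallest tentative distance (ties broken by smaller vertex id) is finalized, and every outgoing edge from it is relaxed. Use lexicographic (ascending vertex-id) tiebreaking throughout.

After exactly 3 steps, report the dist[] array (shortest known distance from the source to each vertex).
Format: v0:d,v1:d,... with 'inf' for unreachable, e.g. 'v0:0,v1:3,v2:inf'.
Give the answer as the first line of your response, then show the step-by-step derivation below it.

v0:inf,v1:12,v2:inf,v3:4,v4:inf,v5:inf,v6:0

step 1: dist = v0:inf,v1:inf,v2:inf,v3:4,v4:inf,v5:inf,v6:0
step 2: dist = v0:inf,v1:12,v2:inf,v3:4,v4:inf,v5:inf,v6:0
step 3: dist = v0:inf,v1:12,v2:inf,v3:4,v4:inf,v5:inf,v6:0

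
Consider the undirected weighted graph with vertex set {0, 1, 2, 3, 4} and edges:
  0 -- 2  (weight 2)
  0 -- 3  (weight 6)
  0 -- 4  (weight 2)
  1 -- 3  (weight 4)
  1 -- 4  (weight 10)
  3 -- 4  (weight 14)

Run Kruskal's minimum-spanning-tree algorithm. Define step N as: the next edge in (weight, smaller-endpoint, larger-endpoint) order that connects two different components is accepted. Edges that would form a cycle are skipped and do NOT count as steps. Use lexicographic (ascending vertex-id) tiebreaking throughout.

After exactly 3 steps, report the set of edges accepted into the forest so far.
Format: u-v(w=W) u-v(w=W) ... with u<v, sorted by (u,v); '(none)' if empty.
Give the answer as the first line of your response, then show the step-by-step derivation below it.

0-2(w=2) 0-4(w=2) 1-3(w=4)

step 1: add edge 0-2 (w=2); MST = {0-2(w=2)}
step 2: add edge 0-4 (w=2); MST = {0-2(w=2) 0-4(w=2)}
step 3: add edge 1-3 (w=4); MST = {0-2(w=2) 0-4(w=2) 1-3(w=4)}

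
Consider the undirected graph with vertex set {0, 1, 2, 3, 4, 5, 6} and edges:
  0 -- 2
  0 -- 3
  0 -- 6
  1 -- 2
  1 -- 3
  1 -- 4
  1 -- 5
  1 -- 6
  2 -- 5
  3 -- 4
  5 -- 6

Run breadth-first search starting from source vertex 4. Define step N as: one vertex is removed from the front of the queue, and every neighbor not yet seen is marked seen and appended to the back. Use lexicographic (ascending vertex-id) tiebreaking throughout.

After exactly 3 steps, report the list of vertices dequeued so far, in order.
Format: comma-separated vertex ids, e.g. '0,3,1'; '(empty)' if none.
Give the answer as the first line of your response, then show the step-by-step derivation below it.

4,1,3

step 1: dequeue 4; queue=[1,3]; order=4
step 2: dequeue 1; queue=[3,2,5,6]; order=4,1
step 3: dequeue 3; queue=[2,5,6,0]; order=4,1,3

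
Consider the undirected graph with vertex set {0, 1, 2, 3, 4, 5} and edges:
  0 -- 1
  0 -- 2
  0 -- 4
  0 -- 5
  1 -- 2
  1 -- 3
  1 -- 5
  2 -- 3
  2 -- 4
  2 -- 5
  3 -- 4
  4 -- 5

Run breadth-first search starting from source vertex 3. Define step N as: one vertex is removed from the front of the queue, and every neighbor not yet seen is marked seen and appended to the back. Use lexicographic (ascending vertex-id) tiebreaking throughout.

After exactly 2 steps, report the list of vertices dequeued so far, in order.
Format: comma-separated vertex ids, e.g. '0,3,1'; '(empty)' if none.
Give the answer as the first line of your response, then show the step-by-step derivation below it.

3,1

step 1: dequeue 3; queue=[1,2,4]; order=3
step 2: dequeue 1; queue=[2,4,0,5]; order=3,1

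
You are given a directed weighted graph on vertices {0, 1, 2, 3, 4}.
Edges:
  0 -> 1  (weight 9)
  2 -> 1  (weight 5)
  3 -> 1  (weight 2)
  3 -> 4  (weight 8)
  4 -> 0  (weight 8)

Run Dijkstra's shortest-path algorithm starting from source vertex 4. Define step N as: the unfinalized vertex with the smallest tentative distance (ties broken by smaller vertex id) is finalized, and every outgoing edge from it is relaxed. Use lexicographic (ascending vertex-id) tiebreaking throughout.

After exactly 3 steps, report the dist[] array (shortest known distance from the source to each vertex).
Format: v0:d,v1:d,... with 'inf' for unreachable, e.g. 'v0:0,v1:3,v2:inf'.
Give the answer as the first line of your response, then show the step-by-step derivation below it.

v0:8,v1:17,v2:inf,v3:inf,v4:0

step 1: dist = v0:8,v1:inf,v2:inf,v3:inf,v4:0
step 2: dist = v0:8,v1:17,v2:inf,v3:inf,v4:0
step 3: dist = v0:8,v1:17,v2:inf,v3:inf,v4:0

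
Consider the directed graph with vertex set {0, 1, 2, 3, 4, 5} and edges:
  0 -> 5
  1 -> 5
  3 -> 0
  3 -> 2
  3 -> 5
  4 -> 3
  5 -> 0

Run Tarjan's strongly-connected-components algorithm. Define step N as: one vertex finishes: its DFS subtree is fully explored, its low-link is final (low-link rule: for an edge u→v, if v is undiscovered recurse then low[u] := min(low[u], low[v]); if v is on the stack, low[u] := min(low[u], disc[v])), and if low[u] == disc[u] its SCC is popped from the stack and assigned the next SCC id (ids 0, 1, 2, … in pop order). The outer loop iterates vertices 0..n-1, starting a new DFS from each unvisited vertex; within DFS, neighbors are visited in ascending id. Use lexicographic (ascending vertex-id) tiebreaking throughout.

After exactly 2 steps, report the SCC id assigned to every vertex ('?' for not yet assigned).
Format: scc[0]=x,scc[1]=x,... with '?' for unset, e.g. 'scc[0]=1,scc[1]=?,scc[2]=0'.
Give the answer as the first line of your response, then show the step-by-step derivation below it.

scc[0]=0,scc[1]=?,scc[2]=?,scc[3]=?,scc[4]=?,scc[5]=0

step 1: low=(low[0]=0,low[1]=?,low[2]=?,low[3]=?,low[4]=?,low[5]=0); scc=(scc[0]=?,scc[1]=?,scc[2]=?,scc[3]=?,scc[4]=?,scc[5]=?)
step 2: low=(low[0]=0,low[1]=?,low[2]=?,low[3]=?,low[4]=?,low[5]=0); scc=(scc[0]=0,scc[1]=?,scc[2]=?,scc[3]=?,scc[4]=?,scc[5]=0)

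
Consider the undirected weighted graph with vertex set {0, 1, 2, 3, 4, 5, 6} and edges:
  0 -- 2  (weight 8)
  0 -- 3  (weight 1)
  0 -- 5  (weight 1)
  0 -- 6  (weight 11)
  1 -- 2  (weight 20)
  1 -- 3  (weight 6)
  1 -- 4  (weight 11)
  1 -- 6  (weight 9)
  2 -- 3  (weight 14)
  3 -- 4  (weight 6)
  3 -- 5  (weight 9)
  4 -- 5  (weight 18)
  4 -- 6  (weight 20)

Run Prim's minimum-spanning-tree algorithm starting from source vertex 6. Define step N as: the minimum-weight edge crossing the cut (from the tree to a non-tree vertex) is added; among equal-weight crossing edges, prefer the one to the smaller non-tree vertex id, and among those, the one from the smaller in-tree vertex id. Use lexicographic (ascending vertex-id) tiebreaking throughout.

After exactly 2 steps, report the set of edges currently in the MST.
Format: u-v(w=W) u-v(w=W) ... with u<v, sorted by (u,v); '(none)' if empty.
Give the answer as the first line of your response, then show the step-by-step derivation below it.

1-3(w=6) 1-6(w=9)

step 1: add edge 1-6 (w=9); MST = {1-6(w=9)}
step 2: add edge 1-3 (w=6); MST = {1-3(w=6) 1-6(w=9)}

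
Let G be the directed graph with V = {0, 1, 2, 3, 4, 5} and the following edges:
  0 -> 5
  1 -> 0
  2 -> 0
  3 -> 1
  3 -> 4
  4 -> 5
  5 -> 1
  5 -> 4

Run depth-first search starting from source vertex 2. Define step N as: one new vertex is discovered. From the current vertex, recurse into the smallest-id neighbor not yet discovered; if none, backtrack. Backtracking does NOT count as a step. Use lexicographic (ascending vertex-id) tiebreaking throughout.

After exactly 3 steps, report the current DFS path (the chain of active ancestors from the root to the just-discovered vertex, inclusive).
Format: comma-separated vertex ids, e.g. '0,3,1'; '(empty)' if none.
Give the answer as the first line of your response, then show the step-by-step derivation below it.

2,0,5

step 1: discover 2; path=2; order=2
step 2: discover 0; path=2>0; order=2,0
step 3: discover 5; path=2>0>5; order=2,0,5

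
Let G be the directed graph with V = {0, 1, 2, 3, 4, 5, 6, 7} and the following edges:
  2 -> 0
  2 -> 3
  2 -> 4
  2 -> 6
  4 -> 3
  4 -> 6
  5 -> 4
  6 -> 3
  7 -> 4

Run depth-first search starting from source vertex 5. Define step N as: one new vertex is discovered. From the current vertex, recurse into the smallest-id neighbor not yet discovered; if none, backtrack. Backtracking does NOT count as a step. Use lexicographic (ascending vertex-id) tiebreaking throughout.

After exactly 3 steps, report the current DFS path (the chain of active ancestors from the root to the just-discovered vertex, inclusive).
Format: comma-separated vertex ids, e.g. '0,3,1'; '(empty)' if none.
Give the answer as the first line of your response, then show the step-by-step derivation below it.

5,4,3

step 1: discover 5; path=5; order=5
step 2: discover 4; path=5>4; order=5,4
step 3: discover 3; path=5>4>3; order=5,4,3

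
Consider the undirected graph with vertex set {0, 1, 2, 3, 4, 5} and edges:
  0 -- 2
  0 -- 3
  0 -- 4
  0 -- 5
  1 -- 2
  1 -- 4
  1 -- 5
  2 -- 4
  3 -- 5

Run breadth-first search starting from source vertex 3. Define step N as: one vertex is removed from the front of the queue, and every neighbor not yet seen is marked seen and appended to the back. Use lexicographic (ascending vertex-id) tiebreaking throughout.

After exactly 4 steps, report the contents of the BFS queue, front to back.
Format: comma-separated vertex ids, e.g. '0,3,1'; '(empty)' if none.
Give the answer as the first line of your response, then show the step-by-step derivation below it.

4,1

step 1: dequeue 3; queue=[0,5]; order=3
step 2: dequeue 0; queue=[5,2,4]; order=3,0
step 3: dequeue 5; queue=[2,4,1]; order=3,0,5
step 4: dequeue 2; queue=[4,1]; order=3,0,5,2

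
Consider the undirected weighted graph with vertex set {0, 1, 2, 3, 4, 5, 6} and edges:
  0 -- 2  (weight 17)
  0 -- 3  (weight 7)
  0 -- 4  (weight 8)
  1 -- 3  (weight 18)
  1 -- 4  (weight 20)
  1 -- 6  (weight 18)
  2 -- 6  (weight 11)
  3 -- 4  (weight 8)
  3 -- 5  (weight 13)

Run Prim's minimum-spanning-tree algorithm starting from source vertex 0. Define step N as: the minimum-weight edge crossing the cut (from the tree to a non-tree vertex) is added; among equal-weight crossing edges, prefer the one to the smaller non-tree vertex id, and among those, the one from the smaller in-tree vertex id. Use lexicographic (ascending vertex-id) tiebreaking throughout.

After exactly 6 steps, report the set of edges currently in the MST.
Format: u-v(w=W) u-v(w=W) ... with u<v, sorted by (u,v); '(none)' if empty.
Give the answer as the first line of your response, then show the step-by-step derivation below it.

0-2(w=17) 0-3(w=7) 0-4(w=8) 1-3(w=18) 2-6(w=11) 3-5(w=13)

step 1: add edge 0-3 (w=7); MST = {0-3(w=7)}
step 2: add edge 0-4 (w=8); MST = {0-3(w=7) 0-4(w=8)}
step 3: add edge 3-5 (w=13); MST = {0-3(w=7) 0-4(w=8) 3-5(w=13)}
step 4: add edge 0-2 (w=17); MST = {0-2(w=17) 0-3(w=7) 0-4(w=8) 3-5(w=13)}
step 5: add edge 2-6 (w=11); MST = {0-2(w=17) 0-3(w=7) 0-4(w=8) 2-6(w=11) 3-5(w=13)}
step 6: add edge 1-3 (w=18); MST = {0-2(w=17) 0-3(w=7) 0-4(w=8) 1-3(w=18) 2-6(w=11) 3-5(w=13)}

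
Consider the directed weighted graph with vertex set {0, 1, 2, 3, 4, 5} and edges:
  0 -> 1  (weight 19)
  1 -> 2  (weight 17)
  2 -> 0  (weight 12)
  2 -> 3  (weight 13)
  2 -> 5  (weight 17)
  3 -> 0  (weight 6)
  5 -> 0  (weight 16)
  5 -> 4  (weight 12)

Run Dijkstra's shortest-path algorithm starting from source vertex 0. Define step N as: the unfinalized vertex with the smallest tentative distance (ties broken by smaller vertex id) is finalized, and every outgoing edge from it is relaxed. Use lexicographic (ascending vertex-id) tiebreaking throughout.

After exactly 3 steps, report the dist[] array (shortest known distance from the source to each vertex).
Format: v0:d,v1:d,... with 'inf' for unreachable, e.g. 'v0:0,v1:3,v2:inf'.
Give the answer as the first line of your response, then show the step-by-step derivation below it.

v0:0,v1:19,v2:36,v3:49,v4:inf,v5:53

step 1: dist = v0:0,v1:19,v2:inf,v3:inf,v4:inf,v5:inf
step 2: dist = v0:0,v1:19,v2:36,v3:inf,v4:inf,v5:inf
step 3: dist = v0:0,v1:19,v2:36,v3:49,v4:inf,v5:53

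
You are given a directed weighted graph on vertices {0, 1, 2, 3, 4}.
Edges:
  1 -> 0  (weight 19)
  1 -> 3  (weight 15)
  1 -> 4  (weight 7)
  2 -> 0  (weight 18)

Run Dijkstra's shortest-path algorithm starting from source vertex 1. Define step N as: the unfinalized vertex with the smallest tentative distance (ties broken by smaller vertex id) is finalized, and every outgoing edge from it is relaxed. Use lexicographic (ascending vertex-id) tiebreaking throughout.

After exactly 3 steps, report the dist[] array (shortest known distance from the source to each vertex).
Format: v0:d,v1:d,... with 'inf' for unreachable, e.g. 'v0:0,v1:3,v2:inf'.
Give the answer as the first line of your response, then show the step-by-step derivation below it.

v0:19,v1:0,v2:inf,v3:15,v4:7

step 1: dist = v0:19,v1:0,v2:inf,v3:15,v4:7
step 2: dist = v0:19,v1:0,v2:inf,v3:15,v4:7
step 3: dist = v0:19,v1:0,v2:inf,v3:15,v4:7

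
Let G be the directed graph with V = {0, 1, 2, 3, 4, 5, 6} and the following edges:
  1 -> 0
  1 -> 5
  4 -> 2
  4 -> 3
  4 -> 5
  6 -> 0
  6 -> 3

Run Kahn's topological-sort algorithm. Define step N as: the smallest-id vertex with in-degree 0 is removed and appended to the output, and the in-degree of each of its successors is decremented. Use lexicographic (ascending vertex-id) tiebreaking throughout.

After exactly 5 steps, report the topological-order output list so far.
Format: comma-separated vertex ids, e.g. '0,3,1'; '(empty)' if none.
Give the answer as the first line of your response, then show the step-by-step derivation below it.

1,4,2,5,6

step 1: output 1; order=[1]; indeg=(1,0,1,2,0,1,0)
step 2: output 4; order=[1,4]; indeg=(1,0,0,1,0,0,0)
step 3: output 2; order=[1,4,2]; indeg=(1,0,0,1,0,0,0)
step 4: output 5; order=[1,4,2,5]; indeg=(1,0,0,1,0,0,0)
step 5: output 6; order=[1,4,2,5,6]; indeg=(0,0,0,0,0,0,0)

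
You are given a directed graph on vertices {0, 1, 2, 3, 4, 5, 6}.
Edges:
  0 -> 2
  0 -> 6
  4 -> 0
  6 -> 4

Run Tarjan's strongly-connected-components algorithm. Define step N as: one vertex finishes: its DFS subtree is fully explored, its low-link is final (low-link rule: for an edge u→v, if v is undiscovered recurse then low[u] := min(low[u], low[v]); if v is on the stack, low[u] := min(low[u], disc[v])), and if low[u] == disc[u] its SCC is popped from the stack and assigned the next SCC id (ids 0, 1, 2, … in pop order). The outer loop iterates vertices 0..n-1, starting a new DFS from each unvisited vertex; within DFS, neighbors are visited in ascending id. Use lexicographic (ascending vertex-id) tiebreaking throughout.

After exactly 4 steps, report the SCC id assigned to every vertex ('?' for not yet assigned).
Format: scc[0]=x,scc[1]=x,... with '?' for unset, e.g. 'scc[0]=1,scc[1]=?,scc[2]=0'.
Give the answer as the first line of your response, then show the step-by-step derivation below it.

scc[0]=1,scc[1]=?,scc[2]=0,scc[3]=?,scc[4]=1,scc[5]=?,scc[6]=1

step 1: low=(low[0]=0,low[1]=?,low[2]=1,low[3]=?,low[4]=?,low[5]=?,low[6]=?); scc=(scc[0]=?,scc[1]=?,scc[2]=0,scc[3]=?,scc[4]=?,scc[5]=?,scc[6]=?)
step 2: low=(low[0]=0,low[1]=?,low[2]=1,low[3]=?,low[4]=0,low[5]=?,low[6]=2); scc=(scc[0]=?,scc[1]=?,scc[2]=0,scc[3]=?,scc[4]=?,scc[5]=?,scc[6]=?)
step 3: low=(low[0]=0,low[1]=?,low[2]=1,low[3]=?,low[4]=0,low[5]=?,low[6]=0); scc=(scc[0]=?,scc[1]=?,scc[2]=0,scc[3]=?,scc[4]=?,scc[5]=?,scc[6]=?)
step 4: low=(low[0]=0,low[1]=?,low[2]=1,low[3]=?,low[4]=0,low[5]=?,low[6]=0); scc=(scc[0]=1,scc[1]=?,scc[2]=0,scc[3]=?,scc[4]=1,scc[5]=?,scc[6]=1)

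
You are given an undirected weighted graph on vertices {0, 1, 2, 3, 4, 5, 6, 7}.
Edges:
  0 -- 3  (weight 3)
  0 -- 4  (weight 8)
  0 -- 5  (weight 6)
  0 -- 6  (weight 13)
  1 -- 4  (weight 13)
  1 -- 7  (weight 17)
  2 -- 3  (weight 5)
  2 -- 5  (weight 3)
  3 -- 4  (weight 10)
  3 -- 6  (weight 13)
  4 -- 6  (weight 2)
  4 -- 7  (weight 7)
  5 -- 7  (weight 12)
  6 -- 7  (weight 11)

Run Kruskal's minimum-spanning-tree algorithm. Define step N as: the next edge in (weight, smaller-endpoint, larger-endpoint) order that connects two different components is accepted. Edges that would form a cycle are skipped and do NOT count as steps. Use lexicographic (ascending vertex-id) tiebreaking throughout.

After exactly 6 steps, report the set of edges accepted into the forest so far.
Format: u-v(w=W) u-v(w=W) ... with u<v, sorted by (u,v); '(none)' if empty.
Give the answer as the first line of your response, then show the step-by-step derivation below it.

0-3(w=3) 0-4(w=8) 2-3(w=5) 2-5(w=3) 4-6(w=2) 4-7(w=7)

step 1: add edge 4-6 (w=2); MST = {4-6(w=2)}
step 2: add edge 0-3 (w=3); MST = {0-3(w=3) 4-6(w=2)}
step 3: add edge 2-5 (w=3); MST = {0-3(w=3) 2-5(w=3) 4-6(w=2)}
step 4: add edge 2-3 (w=5); MST = {0-3(w=3) 2-3(w=5) 2-5(w=3) 4-6(w=2)}
step 5: add edge 4-7 (w=7); MST = {0-3(w=3) 2-3(w=5) 2-5(w=3) 4-6(w=2) 4-7(w=7)}
step 6: add edge 0-4 (w=8); MST = {0-3(w=3) 0-4(w=8) 2-3(w=5) 2-5(w=3) 4-6(w=2) 4-7(w=7)}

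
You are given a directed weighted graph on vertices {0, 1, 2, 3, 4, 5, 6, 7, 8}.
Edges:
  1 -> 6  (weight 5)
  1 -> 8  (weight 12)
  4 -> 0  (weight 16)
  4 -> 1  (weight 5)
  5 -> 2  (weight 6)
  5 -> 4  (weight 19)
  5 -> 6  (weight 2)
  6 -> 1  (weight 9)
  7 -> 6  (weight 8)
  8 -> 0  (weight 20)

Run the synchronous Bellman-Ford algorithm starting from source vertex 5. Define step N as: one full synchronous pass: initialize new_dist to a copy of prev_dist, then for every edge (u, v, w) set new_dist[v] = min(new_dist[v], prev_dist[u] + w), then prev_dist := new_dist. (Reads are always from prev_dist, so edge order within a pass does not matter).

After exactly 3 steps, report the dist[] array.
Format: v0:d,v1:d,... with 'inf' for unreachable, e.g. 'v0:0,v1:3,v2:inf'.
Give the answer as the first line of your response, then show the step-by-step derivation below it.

v0:35,v1:11,v2:6,v3:inf,v4:19,v5:0,v6:2,v7:inf,v8:23

step 1: dist = v0:inf,v1:inf,v2:6,v3:inf,v4:19,v5:0,v6:2,v7:inf,v8:inf
step 2: dist = v0:35,v1:11,v2:6,v3:inf,v4:19,v5:0,v6:2,v7:inf,v8:inf
step 3: dist = v0:35,v1:11,v2:6,v3:inf,v4:19,v5:0,v6:2,v7:inf,v8:23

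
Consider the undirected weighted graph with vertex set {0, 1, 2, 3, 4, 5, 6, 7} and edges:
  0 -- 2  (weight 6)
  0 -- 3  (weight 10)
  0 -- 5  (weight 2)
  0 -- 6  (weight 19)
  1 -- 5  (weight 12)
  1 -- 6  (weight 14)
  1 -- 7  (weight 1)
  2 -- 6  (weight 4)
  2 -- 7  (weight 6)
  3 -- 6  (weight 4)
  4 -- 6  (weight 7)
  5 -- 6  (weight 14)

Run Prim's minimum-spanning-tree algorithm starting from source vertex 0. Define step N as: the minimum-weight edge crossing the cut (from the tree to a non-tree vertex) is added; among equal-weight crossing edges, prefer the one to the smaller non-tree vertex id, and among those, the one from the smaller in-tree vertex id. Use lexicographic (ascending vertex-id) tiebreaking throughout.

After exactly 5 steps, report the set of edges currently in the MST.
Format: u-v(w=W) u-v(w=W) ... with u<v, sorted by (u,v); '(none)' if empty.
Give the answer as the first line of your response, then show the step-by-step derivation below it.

0-2(w=6) 0-5(w=2) 2-6(w=4) 2-7(w=6) 3-6(w=4)

step 1: add edge 0-5 (w=2); MST = {0-5(w=2)}
step 2: add edge 0-2 (w=6); MST = {0-2(w=6) 0-5(w=2)}
step 3: add edge 2-6 (w=4); MST = {0-2(w=6) 0-5(w=2) 2-6(w=4)}
step 4: add edge 3-6 (w=4); MST = {0-2(w=6) 0-5(w=2) 2-6(w=4) 3-6(w=4)}
step 5: add edge 2-7 (w=6); MST = {0-2(w=6) 0-5(w=2) 2-6(w=4) 2-7(w=6) 3-6(w=4)}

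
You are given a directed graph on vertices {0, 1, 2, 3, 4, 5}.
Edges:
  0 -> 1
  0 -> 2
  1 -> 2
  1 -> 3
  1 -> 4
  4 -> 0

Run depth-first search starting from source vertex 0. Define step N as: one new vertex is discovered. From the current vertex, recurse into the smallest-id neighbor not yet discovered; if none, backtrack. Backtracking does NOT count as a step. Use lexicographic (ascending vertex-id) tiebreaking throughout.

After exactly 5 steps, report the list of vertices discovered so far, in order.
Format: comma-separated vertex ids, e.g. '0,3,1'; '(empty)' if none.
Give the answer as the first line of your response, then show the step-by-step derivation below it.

0,1,2,3,4

step 1: discover 0; path=0; order=0
step 2: discover 1; path=0>1; order=0,1
step 3: discover 2; path=0>1>2; order=0,1,2
step 4: discover 3; path=0>1>3; order=0,1,2,3
step 5: discover 4; path=0>1>4; order=0,1,2,3,4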